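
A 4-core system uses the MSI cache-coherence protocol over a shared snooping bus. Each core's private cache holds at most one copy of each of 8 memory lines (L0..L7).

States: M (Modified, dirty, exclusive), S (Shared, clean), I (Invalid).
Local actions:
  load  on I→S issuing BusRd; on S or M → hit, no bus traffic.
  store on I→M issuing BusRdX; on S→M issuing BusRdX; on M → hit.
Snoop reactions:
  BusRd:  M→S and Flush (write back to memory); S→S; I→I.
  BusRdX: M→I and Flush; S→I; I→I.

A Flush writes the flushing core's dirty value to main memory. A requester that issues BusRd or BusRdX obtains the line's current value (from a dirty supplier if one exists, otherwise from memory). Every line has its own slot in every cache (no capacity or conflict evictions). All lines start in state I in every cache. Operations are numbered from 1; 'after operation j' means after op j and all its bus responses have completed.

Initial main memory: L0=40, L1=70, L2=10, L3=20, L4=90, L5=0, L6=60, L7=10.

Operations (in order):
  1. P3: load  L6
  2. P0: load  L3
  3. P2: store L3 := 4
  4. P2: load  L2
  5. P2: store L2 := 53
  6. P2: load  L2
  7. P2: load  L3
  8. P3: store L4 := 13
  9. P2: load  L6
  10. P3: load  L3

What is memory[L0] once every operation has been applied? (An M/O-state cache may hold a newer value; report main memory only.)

1. P3: load  L6  bus=[BusRd]  L6: P0=I P1=I P2=I P3=S  mem[L6]=60
2. P0: load  L3  bus=[BusRd]  L3: P0=S P1=I P2=I P3=I  mem[L3]=20
3. P2: store L3 := 4  bus=[BusRdX]  L3: P0=I P1=I P2=M P3=I  mem[L3]=20
4. P2: load  L2  bus=[BusRd]  L2: P0=I P1=I P2=S P3=I  mem[L2]=10
5. P2: store L2 := 53  bus=[BusRdX]  L2: P0=I P1=I P2=M P3=I  mem[L2]=10
6. P2: load  L2  bus=[-]  L2: P0=I P1=I P2=M P3=I  mem[L2]=10
7. P2: load  L3  bus=[-]  L3: P0=I P1=I P2=M P3=I  mem[L3]=20
8. P3: store L4 := 13  bus=[BusRdX]  L4: P0=I P1=I P2=I P3=M  mem[L4]=90
9. P2: load  L6  bus=[BusRd]  L6: P0=I P1=I P2=S P3=S  mem[L6]=60
10. P3: load  L3  bus=[BusRd,Flush]  L3: P0=I P1=I P2=S P3=S  mem[L3]=4

memory[L0] = 40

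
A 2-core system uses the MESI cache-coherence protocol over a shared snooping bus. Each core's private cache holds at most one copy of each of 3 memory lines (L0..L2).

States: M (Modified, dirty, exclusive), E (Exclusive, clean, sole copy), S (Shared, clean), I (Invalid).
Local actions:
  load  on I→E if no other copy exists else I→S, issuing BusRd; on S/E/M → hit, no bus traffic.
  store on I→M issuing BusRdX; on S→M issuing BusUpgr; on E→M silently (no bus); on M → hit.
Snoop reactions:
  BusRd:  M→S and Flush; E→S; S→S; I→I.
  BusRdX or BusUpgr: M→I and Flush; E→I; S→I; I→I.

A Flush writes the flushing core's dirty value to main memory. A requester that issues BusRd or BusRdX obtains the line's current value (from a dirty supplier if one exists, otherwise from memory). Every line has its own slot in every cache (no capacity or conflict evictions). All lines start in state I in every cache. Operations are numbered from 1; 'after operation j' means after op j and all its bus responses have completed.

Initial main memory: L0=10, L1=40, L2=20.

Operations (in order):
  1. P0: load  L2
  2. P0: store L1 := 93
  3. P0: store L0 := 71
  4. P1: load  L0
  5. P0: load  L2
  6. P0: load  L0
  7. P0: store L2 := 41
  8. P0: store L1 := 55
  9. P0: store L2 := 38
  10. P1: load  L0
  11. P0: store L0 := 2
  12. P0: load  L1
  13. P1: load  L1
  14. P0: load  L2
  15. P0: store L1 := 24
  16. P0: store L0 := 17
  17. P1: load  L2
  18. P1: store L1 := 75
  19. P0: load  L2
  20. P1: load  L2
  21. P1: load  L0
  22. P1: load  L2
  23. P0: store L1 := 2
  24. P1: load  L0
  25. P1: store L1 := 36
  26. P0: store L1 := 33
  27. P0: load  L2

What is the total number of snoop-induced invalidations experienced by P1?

invalidations = 4

step 1: P0: load  L2  ⟶  EI  (L2)  txn=BusRd  M[L2]=20
step 2: P0: store L1 := 93  ⟶  MI  (L1)  txn=BusRdX  M[L1]=40
step 3: P0: store L0 := 71  ⟶  MI  (L0)  txn=BusRdX  M[L0]=10
step 4: P1: load  L0  ⟶  SS  (L0)  txn=BusRd+Flush  M[L0]=71
step 5: P0: load  L2  ⟶  EI  (L2)  txn=∅  M[L2]=20
step 6: P0: load  L0  ⟶  SS  (L0)  txn=∅  M[L0]=71
step 7: P0: store L2 := 41  ⟶  MI  (L2)  txn=∅  M[L2]=20
step 8: P0: store L1 := 55  ⟶  MI  (L1)  txn=∅  M[L1]=40
step 9: P0: store L2 := 38  ⟶  MI  (L2)  txn=∅  M[L2]=20
step 10: P1: load  L0  ⟶  SS  (L0)  txn=∅  M[L0]=71
step 11: P0: store L0 := 2  ⟶  MI  (L0)  txn=BusUpgr  M[L0]=71
step 12: P0: load  L1  ⟶  MI  (L1)  txn=∅  M[L1]=40
step 13: P1: load  L1  ⟶  SS  (L1)  txn=BusRd+Flush  M[L1]=55
step 14: P0: load  L2  ⟶  MI  (L2)  txn=∅  M[L2]=20
step 15: P0: store L1 := 24  ⟶  MI  (L1)  txn=BusUpgr  M[L1]=55
step 16: P0: store L0 := 17  ⟶  MI  (L0)  txn=∅  M[L0]=71
step 17: P1: load  L2  ⟶  SS  (L2)  txn=BusRd+Flush  M[L2]=38
step 18: P1: store L1 := 75  ⟶  IM  (L1)  txn=BusRdX+Flush  M[L1]=24
step 19: P0: load  L2  ⟶  SS  (L2)  txn=∅  M[L2]=38
step 20: P1: load  L2  ⟶  SS  (L2)  txn=∅  M[L2]=38
step 21: P1: load  L0  ⟶  SS  (L0)  txn=BusRd+Flush  M[L0]=17
step 22: P1: load  L2  ⟶  SS  (L2)  txn=∅  M[L2]=38
step 23: P0: store L1 := 2  ⟶  MI  (L1)  txn=BusRdX+Flush  M[L1]=75
step 24: P1: load  L0  ⟶  SS  (L0)  txn=∅  M[L0]=17
step 25: P1: store L1 := 36  ⟶  IM  (L1)  txn=BusRdX+Flush  M[L1]=2
step 26: P0: store L1 := 33  ⟶  MI  (L1)  txn=BusRdX+Flush  M[L1]=36
step 27: P0: load  L2  ⟶  SS  (L2)  txn=∅  M[L2]=38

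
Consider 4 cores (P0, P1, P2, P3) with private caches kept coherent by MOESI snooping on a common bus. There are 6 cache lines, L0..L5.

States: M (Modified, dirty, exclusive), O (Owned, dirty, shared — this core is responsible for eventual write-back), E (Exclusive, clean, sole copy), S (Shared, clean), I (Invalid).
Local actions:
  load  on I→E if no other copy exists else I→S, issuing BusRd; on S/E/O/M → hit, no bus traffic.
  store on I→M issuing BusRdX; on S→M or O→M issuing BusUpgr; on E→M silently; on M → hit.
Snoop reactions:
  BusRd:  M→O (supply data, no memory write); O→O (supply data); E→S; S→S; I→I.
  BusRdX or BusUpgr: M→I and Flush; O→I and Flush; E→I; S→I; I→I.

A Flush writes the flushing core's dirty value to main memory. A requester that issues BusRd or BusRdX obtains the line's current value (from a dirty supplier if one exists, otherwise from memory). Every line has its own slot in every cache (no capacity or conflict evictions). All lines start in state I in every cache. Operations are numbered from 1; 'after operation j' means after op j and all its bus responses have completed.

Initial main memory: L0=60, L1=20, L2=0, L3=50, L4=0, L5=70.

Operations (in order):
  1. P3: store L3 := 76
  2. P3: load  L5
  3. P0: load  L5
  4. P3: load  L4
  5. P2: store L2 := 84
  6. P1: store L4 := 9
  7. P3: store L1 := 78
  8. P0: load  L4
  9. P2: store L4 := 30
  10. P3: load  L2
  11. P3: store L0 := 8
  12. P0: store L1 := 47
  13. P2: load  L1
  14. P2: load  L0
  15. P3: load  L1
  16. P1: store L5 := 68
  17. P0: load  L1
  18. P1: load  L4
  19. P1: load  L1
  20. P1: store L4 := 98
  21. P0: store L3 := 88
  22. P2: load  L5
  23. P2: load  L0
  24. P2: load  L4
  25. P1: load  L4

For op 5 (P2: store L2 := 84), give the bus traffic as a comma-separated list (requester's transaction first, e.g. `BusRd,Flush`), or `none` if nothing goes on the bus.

bus = BusRdX

  op1 P3: store L3 := 76 → I/I/I/M on L3; bus BusRdX; mem=50
  op2 P3: load  L5 → I/I/I/E on L5; bus BusRd; mem=70
  op3 P0: load  L5 → S/I/I/S on L5; bus BusRd; mem=70
  op4 P3: load  L4 → I/I/I/E on L4; bus BusRd; mem=0
  op5 P2: store L2 := 84 → I/I/M/I on L2; bus BusRdX; mem=0
  op6 P1: store L4 := 9 → I/M/I/I on L4; bus BusRdX; mem=0
  op7 P3: store L1 := 78 → I/I/I/M on L1; bus BusRdX; mem=20
  op8 P0: load  L4 → S/O/I/I on L4; bus BusRd; mem=0
  op9 P2: store L4 := 30 → I/I/M/I on L4; bus BusRdX Flush; mem=9
  op10 P3: load  L2 → I/I/O/S on L2; bus BusRd; mem=0
  op11 P3: store L0 := 8 → I/I/I/M on L0; bus BusRdX; mem=60
  op12 P0: store L1 := 47 → M/I/I/I on L1; bus BusRdX Flush; mem=78
  op13 P2: load  L1 → O/I/S/I on L1; bus BusRd; mem=78
  op14 P2: load  L0 → I/I/S/O on L0; bus BusRd; mem=60
  op15 P3: load  L1 → O/I/S/S on L1; bus BusRd; mem=78
  op16 P1: store L5 := 68 → I/M/I/I on L5; bus BusRdX; mem=70
  op17 P0: load  L1 → O/I/S/S on L1; bus (none); mem=78
  op18 P1: load  L4 → I/S/O/I on L4; bus BusRd; mem=9
  op19 P1: load  L1 → O/S/S/S on L1; bus BusRd; mem=78
  op20 P1: store L4 := 98 → I/M/I/I on L4; bus BusUpgr Flush; mem=30
  op21 P0: store L3 := 88 → M/I/I/I on L3; bus BusRdX Flush; mem=76
  op22 P2: load  L5 → I/O/S/I on L5; bus BusRd; mem=70
  op23 P2: load  L0 → I/I/S/O on L0; bus (none); mem=60
  op24 P2: load  L4 → I/O/S/I on L4; bus BusRd; mem=30
  op25 P1: load  L4 → I/O/S/I on L4; bus (none); mem=30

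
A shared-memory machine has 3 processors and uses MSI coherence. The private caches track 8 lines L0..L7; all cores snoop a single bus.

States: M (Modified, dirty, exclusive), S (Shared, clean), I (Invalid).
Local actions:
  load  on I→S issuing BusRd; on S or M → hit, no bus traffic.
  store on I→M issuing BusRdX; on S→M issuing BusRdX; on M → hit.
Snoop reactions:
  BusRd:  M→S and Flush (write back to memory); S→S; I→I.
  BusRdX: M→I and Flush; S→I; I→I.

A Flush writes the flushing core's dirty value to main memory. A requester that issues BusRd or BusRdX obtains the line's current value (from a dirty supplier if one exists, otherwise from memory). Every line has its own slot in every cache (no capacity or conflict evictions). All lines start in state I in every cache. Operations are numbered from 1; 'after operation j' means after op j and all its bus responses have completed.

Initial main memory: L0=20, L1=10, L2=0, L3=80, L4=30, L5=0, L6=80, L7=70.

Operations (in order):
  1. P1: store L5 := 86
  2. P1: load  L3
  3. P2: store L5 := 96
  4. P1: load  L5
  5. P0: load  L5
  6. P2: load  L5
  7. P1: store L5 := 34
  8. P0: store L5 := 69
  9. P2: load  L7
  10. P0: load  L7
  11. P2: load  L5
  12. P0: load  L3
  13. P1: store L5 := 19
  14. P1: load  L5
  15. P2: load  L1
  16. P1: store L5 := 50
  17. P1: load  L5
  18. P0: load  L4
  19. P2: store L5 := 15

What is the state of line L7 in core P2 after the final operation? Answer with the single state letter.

state = S

[1] P1: store L5 := 86 | P0:I, P1:M(86), P2:I | bus: BusRdX
[2] P1: load  L3 | P0:I, P1:S(80), P2:I | bus: BusRd
[3] P2: store L5 := 96 | P0:I, P1:I, P2:M(96) | bus: BusRdX,Flush
[4] P1: load  L5 | P0:I, P1:S(96), P2:S(96) | bus: BusRd,Flush
[5] P0: load  L5 | P0:S(96), P1:S(96), P2:S(96) | bus: BusRd
[6] P2: load  L5 | P0:S(96), P1:S(96), P2:S(96) | bus: none
[7] P1: store L5 := 34 | P0:I, P1:M(34), P2:I | bus: BusRdX
[8] P0: store L5 := 69 | P0:M(69), P1:I, P2:I | bus: BusRdX,Flush
[9] P2: load  L7 | P0:I, P1:I, P2:S(70) | bus: BusRd
[10] P0: load  L7 | P0:S(70), P1:I, P2:S(70) | bus: BusRd
[11] P2: load  L5 | P0:S(69), P1:I, P2:S(69) | bus: BusRd,Flush
[12] P0: load  L3 | P0:S(80), P1:S(80), P2:I | bus: BusRd
[13] P1: store L5 := 19 | P0:I, P1:M(19), P2:I | bus: BusRdX
[14] P1: load  L5 | P0:I, P1:M(19), P2:I | bus: none
[15] P2: load  L1 | P0:I, P1:I, P2:S(10) | bus: BusRd
[16] P1: store L5 := 50 | P0:I, P1:M(50), P2:I | bus: none
[17] P1: load  L5 | P0:I, P1:M(50), P2:I | bus: none
[18] P0: load  L4 | P0:S(30), P1:I, P2:I | bus: BusRd
[19] P2: store L5 := 15 | P0:I, P1:I, P2:M(15) | bus: BusRdX,Flush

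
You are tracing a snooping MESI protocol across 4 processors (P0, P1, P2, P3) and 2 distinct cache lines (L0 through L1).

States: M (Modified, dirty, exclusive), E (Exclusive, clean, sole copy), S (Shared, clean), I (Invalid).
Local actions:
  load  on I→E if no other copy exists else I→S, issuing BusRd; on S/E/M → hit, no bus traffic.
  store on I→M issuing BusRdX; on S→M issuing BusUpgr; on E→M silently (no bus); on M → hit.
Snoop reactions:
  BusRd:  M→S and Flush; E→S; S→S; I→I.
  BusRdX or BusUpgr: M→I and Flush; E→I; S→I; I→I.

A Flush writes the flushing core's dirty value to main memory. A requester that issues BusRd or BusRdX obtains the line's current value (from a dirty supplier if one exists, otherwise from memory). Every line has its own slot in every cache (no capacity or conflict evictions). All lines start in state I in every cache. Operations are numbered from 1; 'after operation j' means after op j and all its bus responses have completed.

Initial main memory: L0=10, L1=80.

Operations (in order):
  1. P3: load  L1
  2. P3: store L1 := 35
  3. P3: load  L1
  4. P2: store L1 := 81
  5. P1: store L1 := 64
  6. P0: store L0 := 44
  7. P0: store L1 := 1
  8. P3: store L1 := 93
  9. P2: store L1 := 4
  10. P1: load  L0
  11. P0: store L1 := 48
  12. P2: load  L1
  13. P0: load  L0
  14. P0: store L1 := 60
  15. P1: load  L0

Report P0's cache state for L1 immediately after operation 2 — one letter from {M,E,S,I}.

state = I

[1] P3: load  L1 | P0:I, P1:I, P2:I, P3:E(80) | bus: BusRd
[2] P3: store L1 := 35 | P0:I, P1:I, P2:I, P3:M(35) | bus: none
[3] P3: load  L1 | P0:I, P1:I, P2:I, P3:M(35) | bus: none
[4] P2: store L1 := 81 | P0:I, P1:I, P2:M(81), P3:I | bus: BusRdX,Flush
[5] P1: store L1 := 64 | P0:I, P1:M(64), P2:I, P3:I | bus: BusRdX,Flush
[6] P0: store L0 := 44 | P0:M(44), P1:I, P2:I, P3:I | bus: BusRdX
[7] P0: store L1 := 1 | P0:M(1), P1:I, P2:I, P3:I | bus: BusRdX,Flush
[8] P3: store L1 := 93 | P0:I, P1:I, P2:I, P3:M(93) | bus: BusRdX,Flush
[9] P2: store L1 := 4 | P0:I, P1:I, P2:M(4), P3:I | bus: BusRdX,Flush
[10] P1: load  L0 | P0:S(44), P1:S(44), P2:I, P3:I | bus: BusRd,Flush
[11] P0: store L1 := 48 | P0:M(48), P1:I, P2:I, P3:I | bus: BusRdX,Flush
[12] P2: load  L1 | P0:S(48), P1:I, P2:S(48), P3:I | bus: BusRd,Flush
[13] P0: load  L0 | P0:S(44), P1:S(44), P2:I, P3:I | bus: none
[14] P0: store L1 := 60 | P0:M(60), P1:I, P2:I, P3:I | bus: BusUpgr
[15] P1: load  L0 | P0:S(44), P1:S(44), P2:I, P3:I | bus: none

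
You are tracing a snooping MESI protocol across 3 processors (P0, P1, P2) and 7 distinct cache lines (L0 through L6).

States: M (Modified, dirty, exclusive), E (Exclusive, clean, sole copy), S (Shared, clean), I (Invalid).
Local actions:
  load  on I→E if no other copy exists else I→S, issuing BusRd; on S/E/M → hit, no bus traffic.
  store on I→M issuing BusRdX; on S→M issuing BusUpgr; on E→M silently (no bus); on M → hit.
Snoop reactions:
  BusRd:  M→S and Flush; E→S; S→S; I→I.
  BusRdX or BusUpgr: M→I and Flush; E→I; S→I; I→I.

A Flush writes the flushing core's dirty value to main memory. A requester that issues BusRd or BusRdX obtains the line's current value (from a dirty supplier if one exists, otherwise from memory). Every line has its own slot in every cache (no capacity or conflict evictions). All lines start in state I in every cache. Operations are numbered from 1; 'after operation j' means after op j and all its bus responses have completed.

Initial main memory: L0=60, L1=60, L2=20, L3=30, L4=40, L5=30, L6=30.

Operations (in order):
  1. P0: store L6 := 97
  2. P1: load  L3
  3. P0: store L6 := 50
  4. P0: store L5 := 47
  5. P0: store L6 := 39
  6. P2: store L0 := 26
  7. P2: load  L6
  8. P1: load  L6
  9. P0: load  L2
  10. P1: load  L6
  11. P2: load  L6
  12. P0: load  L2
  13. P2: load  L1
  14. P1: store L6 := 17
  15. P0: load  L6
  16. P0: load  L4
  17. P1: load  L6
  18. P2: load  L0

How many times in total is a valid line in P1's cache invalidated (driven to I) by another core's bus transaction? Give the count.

invalidations = 0

1. P0: store L6 := 97  bus=[BusRdX]  L6: P0=M P1=I P2=I  mem[L6]=30
2. P1: load  L3  bus=[BusRd]  L3: P0=I P1=E P2=I  mem[L3]=30
3. P0: store L6 := 50  bus=[-]  L6: P0=M P1=I P2=I  mem[L6]=30
4. P0: store L5 := 47  bus=[BusRdX]  L5: P0=M P1=I P2=I  mem[L5]=30
5. P0: store L6 := 39  bus=[-]  L6: P0=M P1=I P2=I  mem[L6]=30
6. P2: store L0 := 26  bus=[BusRdX]  L0: P0=I P1=I P2=M  mem[L0]=60
7. P2: load  L6  bus=[BusRd,Flush]  L6: P0=S P1=I P2=S  mem[L6]=39
8. P1: load  L6  bus=[BusRd]  L6: P0=S P1=S P2=S  mem[L6]=39
9. P0: load  L2  bus=[BusRd]  L2: P0=E P1=I P2=I  mem[L2]=20
10. P1: load  L6  bus=[-]  L6: P0=S P1=S P2=S  mem[L6]=39
11. P2: load  L6  bus=[-]  L6: P0=S P1=S P2=S  mem[L6]=39
12. P0: load  L2  bus=[-]  L2: P0=E P1=I P2=I  mem[L2]=20
13. P2: load  L1  bus=[BusRd]  L1: P0=I P1=I P2=E  mem[L1]=60
14. P1: store L6 := 17  bus=[BusUpgr]  L6: P0=I P1=M P2=I  mem[L6]=39
15. P0: load  L6  bus=[BusRd,Flush]  L6: P0=S P1=S P2=I  mem[L6]=17
16. P0: load  L4  bus=[BusRd]  L4: P0=E P1=I P2=I  mem[L4]=40
17. P1: load  L6  bus=[-]  L6: P0=S P1=S P2=I  mem[L6]=17
18. P2: load  L0  bus=[-]  L0: P0=I P1=I P2=M  mem[L0]=60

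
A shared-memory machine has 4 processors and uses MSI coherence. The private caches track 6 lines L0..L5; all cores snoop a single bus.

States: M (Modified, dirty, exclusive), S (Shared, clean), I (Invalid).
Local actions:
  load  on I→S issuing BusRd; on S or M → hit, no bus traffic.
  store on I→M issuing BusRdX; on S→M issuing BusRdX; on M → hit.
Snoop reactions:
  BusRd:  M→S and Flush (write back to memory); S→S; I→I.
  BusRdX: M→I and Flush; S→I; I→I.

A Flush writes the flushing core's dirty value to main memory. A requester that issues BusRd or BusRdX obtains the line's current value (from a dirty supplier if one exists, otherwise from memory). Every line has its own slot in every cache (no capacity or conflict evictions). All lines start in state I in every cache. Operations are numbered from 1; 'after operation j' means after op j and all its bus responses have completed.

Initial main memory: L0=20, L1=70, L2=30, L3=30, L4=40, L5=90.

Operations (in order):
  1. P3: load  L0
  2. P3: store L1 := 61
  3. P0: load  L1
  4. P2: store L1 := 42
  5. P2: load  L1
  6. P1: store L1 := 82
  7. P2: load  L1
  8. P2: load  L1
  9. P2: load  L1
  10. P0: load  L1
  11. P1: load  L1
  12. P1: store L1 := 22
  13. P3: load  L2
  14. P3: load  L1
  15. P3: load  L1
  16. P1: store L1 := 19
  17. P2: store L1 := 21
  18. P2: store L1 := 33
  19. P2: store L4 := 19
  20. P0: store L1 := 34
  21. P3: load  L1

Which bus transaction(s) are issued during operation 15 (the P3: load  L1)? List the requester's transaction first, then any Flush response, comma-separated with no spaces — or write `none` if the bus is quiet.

bus = none

step 1: P3: load  L0  ⟶  IIIS  (L0)  txn=BusRd  M[L0]=20
step 2: P3: store L1 := 61  ⟶  IIIM  (L1)  txn=BusRdX  M[L1]=70
step 3: P0: load  L1  ⟶  SIIS  (L1)  txn=BusRd+Flush  M[L1]=61
step 4: P2: store L1 := 42  ⟶  IIMI  (L1)  txn=BusRdX  M[L1]=61
step 5: P2: load  L1  ⟶  IIMI  (L1)  txn=∅  M[L1]=61
step 6: P1: store L1 := 82  ⟶  IMII  (L1)  txn=BusRdX+Flush  M[L1]=42
step 7: P2: load  L1  ⟶  ISSI  (L1)  txn=BusRd+Flush  M[L1]=82
step 8: P2: load  L1  ⟶  ISSI  (L1)  txn=∅  M[L1]=82
step 9: P2: load  L1  ⟶  ISSI  (L1)  txn=∅  M[L1]=82
step 10: P0: load  L1  ⟶  SSSI  (L1)  txn=BusRd  M[L1]=82
step 11: P1: load  L1  ⟶  SSSI  (L1)  txn=∅  M[L1]=82
step 12: P1: store L1 := 22  ⟶  IMII  (L1)  txn=BusRdX  M[L1]=82
step 13: P3: load  L2  ⟶  IIIS  (L2)  txn=BusRd  M[L2]=30
step 14: P3: load  L1  ⟶  ISIS  (L1)  txn=BusRd+Flush  M[L1]=22
step 15: P3: load  L1  ⟶  ISIS  (L1)  txn=∅  M[L1]=22
step 16: P1: store L1 := 19  ⟶  IMII  (L1)  txn=BusRdX  M[L1]=22
step 17: P2: store L1 := 21  ⟶  IIMI  (L1)  txn=BusRdX+Flush  M[L1]=19
step 18: P2: store L1 := 33  ⟶  IIMI  (L1)  txn=∅  M[L1]=19
step 19: P2: store L4 := 19  ⟶  IIMI  (L4)  txn=BusRdX  M[L4]=40
step 20: P0: store L1 := 34  ⟶  MIII  (L1)  txn=BusRdX+Flush  M[L1]=33
step 21: P3: load  L1  ⟶  SIIS  (L1)  txn=BusRd+Flush  M[L1]=34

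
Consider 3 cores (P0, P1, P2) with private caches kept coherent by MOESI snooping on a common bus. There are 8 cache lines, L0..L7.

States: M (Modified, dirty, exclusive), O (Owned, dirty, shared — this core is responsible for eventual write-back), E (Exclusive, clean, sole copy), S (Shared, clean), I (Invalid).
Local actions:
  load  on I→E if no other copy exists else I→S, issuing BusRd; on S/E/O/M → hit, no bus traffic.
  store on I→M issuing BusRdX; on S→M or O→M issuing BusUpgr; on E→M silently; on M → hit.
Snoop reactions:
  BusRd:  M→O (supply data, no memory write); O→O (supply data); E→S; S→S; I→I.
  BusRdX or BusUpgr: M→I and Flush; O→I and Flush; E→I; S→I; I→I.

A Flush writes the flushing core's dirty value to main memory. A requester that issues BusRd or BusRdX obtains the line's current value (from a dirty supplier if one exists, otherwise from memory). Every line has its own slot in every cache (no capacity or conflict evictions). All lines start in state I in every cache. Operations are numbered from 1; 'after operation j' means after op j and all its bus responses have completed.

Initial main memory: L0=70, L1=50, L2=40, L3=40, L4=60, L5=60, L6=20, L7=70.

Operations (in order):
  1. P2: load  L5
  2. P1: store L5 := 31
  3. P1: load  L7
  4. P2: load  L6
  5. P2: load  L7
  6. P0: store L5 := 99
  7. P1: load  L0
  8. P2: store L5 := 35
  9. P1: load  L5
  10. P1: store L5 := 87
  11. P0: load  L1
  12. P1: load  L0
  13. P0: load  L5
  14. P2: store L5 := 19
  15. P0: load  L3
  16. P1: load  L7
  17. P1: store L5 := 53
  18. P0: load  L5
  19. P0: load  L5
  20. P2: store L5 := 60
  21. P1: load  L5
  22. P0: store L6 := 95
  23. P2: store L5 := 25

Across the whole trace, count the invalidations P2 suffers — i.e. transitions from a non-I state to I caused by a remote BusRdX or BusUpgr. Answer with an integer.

[1] P2: load  L5 | P0:I, P1:I, P2:E(60) | bus: BusRd
[2] P1: store L5 := 31 | P0:I, P1:M(31), P2:I | bus: BusRdX
[3] P1: load  L7 | P0:I, P1:E(70), P2:I | bus: BusRd
[4] P2: load  L6 | P0:I, P1:I, P2:E(20) | bus: BusRd
[5] P2: load  L7 | P0:I, P1:S(70), P2:S(70) | bus: BusRd
[6] P0: store L5 := 99 | P0:M(99), P1:I, P2:I | bus: BusRdX,Flush
[7] P1: load  L0 | P0:I, P1:E(70), P2:I | bus: BusRd
[8] P2: store L5 := 35 | P0:I, P1:I, P2:M(35) | bus: BusRdX,Flush
[9] P1: load  L5 | P0:I, P1:S(35), P2:O(35) | bus: BusRd
[10] P1: store L5 := 87 | P0:I, P1:M(87), P2:I | bus: BusUpgr,Flush
[11] P0: load  L1 | P0:E(50), P1:I, P2:I | bus: BusRd
[12] P1: load  L0 | P0:I, P1:E(70), P2:I | bus: none
[13] P0: load  L5 | P0:S(87), P1:O(87), P2:I | bus: BusRd
[14] P2: store L5 := 19 | P0:I, P1:I, P2:M(19) | bus: BusRdX,Flush
[15] P0: load  L3 | P0:E(40), P1:I, P2:I | bus: BusRd
[16] P1: load  L7 | P0:I, P1:S(70), P2:S(70) | bus: none
[17] P1: store L5 := 53 | P0:I, P1:M(53), P2:I | bus: BusRdX,Flush
[18] P0: load  L5 | P0:S(53), P1:O(53), P2:I | bus: BusRd
[19] P0: load  L5 | P0:S(53), P1:O(53), P2:I | bus: none
[20] P2: store L5 := 60 | P0:I, P1:I, P2:M(60) | bus: BusRdX,Flush
[21] P1: load  L5 | P0:I, P1:S(60), P2:O(60) | bus: BusRd
[22] P0: store L6 := 95 | P0:M(95), P1:I, P2:I | bus: BusRdX
[23] P2: store L5 := 25 | P0:I, P1:I, P2:M(25) | bus: BusUpgr

invalidations = 4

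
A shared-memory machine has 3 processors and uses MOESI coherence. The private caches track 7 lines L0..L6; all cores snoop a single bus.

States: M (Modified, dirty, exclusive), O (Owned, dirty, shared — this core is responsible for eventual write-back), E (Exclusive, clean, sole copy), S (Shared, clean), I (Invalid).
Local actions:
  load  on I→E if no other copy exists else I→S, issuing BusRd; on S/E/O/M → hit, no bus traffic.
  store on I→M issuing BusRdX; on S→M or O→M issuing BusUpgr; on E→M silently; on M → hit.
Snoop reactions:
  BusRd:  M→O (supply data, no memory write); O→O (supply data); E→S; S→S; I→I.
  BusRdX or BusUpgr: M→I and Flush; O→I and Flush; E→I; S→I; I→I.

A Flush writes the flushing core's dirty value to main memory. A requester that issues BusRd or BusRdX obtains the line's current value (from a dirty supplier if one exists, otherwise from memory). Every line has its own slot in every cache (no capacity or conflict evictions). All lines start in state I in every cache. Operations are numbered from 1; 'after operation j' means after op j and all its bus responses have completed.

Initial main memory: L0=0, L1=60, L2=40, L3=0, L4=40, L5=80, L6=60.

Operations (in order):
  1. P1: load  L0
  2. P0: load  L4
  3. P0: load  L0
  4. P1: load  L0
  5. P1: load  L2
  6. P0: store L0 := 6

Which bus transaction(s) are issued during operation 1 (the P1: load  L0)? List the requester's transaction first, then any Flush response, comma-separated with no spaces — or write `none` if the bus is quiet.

bus = BusRd

1. P1: load  L0  bus=[BusRd]  L0: P0=I P1=E P2=I  mem[L0]=0
2. P0: load  L4  bus=[BusRd]  L4: P0=E P1=I P2=I  mem[L4]=40
3. P0: load  L0  bus=[BusRd]  L0: P0=S P1=S P2=I  mem[L0]=0
4. P1: load  L0  bus=[-]  L0: P0=S P1=S P2=I  mem[L0]=0
5. P1: load  L2  bus=[BusRd]  L2: P0=I P1=E P2=I  mem[L2]=40
6. P0: store L0 := 6  bus=[BusUpgr]  L0: P0=M P1=I P2=I  mem[L0]=0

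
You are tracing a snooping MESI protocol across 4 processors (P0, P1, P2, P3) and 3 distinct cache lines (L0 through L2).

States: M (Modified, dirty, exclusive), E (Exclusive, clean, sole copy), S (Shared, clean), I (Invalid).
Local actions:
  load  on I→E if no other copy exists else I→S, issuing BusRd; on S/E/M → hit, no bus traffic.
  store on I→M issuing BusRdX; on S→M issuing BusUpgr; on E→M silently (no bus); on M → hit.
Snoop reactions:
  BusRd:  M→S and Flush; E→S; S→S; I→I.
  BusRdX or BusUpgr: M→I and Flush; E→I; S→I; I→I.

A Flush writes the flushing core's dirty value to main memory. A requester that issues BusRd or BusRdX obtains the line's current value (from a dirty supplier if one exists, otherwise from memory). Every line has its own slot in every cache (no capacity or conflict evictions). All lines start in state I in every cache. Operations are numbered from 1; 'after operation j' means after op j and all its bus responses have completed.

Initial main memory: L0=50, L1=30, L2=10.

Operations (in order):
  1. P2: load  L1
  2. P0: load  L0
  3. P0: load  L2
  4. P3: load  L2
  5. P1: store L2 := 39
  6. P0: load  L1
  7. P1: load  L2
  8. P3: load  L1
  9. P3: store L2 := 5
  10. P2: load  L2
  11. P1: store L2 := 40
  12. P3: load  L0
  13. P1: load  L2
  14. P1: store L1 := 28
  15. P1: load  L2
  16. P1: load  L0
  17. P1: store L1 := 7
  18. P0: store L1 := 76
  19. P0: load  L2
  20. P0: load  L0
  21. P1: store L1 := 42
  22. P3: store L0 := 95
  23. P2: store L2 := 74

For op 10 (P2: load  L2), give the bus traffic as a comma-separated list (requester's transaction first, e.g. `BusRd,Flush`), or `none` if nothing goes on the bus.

1. P2: load  L1  bus=[BusRd]  L1: P0=I P1=I P2=E P3=I  mem[L1]=30
2. P0: load  L0  bus=[BusRd]  L0: P0=E P1=I P2=I P3=I  mem[L0]=50
3. P0: load  L2  bus=[BusRd]  L2: P0=E P1=I P2=I P3=I  mem[L2]=10
4. P3: load  L2  bus=[BusRd]  L2: P0=S P1=I P2=I P3=S  mem[L2]=10
5. P1: store L2 := 39  bus=[BusRdX]  L2: P0=I P1=M P2=I P3=I  mem[L2]=10
6. P0: load  L1  bus=[BusRd]  L1: P0=S P1=I P2=S P3=I  mem[L1]=30
7. P1: load  L2  bus=[-]  L2: P0=I P1=M P2=I P3=I  mem[L2]=10
8. P3: load  L1  bus=[BusRd]  L1: P0=S P1=I P2=S P3=S  mem[L1]=30
9. P3: store L2 := 5  bus=[BusRdX,Flush]  L2: P0=I P1=I P2=I P3=M  mem[L2]=39
10. P2: load  L2  bus=[BusRd,Flush]  L2: P0=I P1=I P2=S P3=S  mem[L2]=5
11. P1: store L2 := 40  bus=[BusRdX]  L2: P0=I P1=M P2=I P3=I  mem[L2]=5
12. P3: load  L0  bus=[BusRd]  L0: P0=S P1=I P2=I P3=S  mem[L0]=50
13. P1: load  L2  bus=[-]  L2: P0=I P1=M P2=I P3=I  mem[L2]=5
14. P1: store L1 := 28  bus=[BusRdX]  L1: P0=I P1=M P2=I P3=I  mem[L1]=30
15. P1: load  L2  bus=[-]  L2: P0=I P1=M P2=I P3=I  mem[L2]=5
16. P1: load  L0  bus=[BusRd]  L0: P0=S P1=S P2=I P3=S  mem[L0]=50
17. P1: store L1 := 7  bus=[-]  L1: P0=I P1=M P2=I P3=I  mem[L1]=30
18. P0: store L1 := 76  bus=[BusRdX,Flush]  L1: P0=M P1=I P2=I P3=I  mem[L1]=7
19. P0: load  L2  bus=[BusRd,Flush]  L2: P0=S P1=S P2=I P3=I  mem[L2]=40
20. P0: load  L0  bus=[-]  L0: P0=S P1=S P2=I P3=S  mem[L0]=50
21. P1: store L1 := 42  bus=[BusRdX,Flush]  L1: P0=I P1=M P2=I P3=I  mem[L1]=76
22. P3: store L0 := 95  bus=[BusUpgr]  L0: P0=I P1=I P2=I P3=M  mem[L0]=50
23. P2: store L2 := 74  bus=[BusRdX]  L2: P0=I P1=I P2=M P3=I  mem[L2]=40

bus = BusRd,Flush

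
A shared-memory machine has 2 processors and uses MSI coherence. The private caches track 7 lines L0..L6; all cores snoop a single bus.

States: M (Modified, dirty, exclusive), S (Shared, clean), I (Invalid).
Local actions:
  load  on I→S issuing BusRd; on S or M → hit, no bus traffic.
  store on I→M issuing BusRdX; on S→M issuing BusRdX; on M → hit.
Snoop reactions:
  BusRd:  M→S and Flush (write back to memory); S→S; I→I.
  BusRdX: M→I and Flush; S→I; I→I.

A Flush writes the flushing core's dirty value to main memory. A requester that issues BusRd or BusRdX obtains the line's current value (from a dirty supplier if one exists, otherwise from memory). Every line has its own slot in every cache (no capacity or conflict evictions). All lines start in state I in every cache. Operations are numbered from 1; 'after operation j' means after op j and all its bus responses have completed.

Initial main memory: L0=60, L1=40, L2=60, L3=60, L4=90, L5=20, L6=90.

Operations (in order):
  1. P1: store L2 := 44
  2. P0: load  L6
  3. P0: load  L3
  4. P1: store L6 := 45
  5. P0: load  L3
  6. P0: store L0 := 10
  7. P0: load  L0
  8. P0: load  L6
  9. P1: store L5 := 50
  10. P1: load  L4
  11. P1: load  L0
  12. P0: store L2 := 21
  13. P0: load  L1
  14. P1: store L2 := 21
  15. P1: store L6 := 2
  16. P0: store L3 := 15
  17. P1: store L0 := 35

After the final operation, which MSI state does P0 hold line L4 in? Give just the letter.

step 1: P1: store L2 := 44  ⟶  IM  (L2)  txn=BusRdX  M[L2]=60
step 2: P0: load  L6  ⟶  SI  (L6)  txn=BusRd  M[L6]=90
step 3: P0: load  L3  ⟶  SI  (L3)  txn=BusRd  M[L3]=60
step 4: P1: store L6 := 45  ⟶  IM  (L6)  txn=BusRdX  M[L6]=90
step 5: P0: load  L3  ⟶  SI  (L3)  txn=∅  M[L3]=60
step 6: P0: store L0 := 10  ⟶  MI  (L0)  txn=BusRdX  M[L0]=60
step 7: P0: load  L0  ⟶  MI  (L0)  txn=∅  M[L0]=60
step 8: P0: load  L6  ⟶  SS  (L6)  txn=BusRd+Flush  M[L6]=45
step 9: P1: store L5 := 50  ⟶  IM  (L5)  txn=BusRdX  M[L5]=20
step 10: P1: load  L4  ⟶  IS  (L4)  txn=BusRd  M[L4]=90
step 11: P1: load  L0  ⟶  SS  (L0)  txn=BusRd+Flush  M[L0]=10
step 12: P0: store L2 := 21  ⟶  MI  (L2)  txn=BusRdX+Flush  M[L2]=44
step 13: P0: load  L1  ⟶  SI  (L1)  txn=BusRd  M[L1]=40
step 14: P1: store L2 := 21  ⟶  IM  (L2)  txn=BusRdX+Flush  M[L2]=21
step 15: P1: store L6 := 2  ⟶  IM  (L6)  txn=BusRdX  M[L6]=45
step 16: P0: store L3 := 15  ⟶  MI  (L3)  txn=BusRdX  M[L3]=60
step 17: P1: store L0 := 35  ⟶  IM  (L0)  txn=BusRdX  M[L0]=10

state = I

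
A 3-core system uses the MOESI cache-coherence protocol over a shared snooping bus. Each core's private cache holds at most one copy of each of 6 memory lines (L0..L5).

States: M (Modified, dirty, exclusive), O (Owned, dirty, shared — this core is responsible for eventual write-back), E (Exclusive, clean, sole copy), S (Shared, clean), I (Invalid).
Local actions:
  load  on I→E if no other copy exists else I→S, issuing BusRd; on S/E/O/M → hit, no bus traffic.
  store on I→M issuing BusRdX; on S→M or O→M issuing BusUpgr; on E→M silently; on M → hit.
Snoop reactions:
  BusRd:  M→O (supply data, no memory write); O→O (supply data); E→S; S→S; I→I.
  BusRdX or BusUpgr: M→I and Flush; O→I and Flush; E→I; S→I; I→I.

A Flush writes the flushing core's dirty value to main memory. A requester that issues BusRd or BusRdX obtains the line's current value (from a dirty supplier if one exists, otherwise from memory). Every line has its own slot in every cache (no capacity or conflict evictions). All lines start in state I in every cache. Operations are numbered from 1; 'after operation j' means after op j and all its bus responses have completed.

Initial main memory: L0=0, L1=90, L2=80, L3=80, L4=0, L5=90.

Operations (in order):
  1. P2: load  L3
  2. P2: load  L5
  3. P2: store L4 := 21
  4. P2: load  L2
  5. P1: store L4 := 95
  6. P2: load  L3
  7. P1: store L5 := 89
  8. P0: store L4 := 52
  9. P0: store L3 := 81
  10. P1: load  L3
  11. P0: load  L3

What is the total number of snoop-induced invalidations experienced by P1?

invalidations = 1

  op1 P2: load  L3 → I/I/E on L3; bus BusRd; mem=80
  op2 P2: load  L5 → I/I/E on L5; bus BusRd; mem=90
  op3 P2: store L4 := 21 → I/I/M on L4; bus BusRdX; mem=0
  op4 P2: load  L2 → I/I/E on L2; bus BusRd; mem=80
  op5 P1: store L4 := 95 → I/M/I on L4; bus BusRdX Flush; mem=21
  op6 P2: load  L3 → I/I/E on L3; bus (none); mem=80
  op7 P1: store L5 := 89 → I/M/I on L5; bus BusRdX; mem=90
  op8 P0: store L4 := 52 → M/I/I on L4; bus BusRdX Flush; mem=95
  op9 P0: store L3 := 81 → M/I/I on L3; bus BusRdX; mem=80
  op10 P1: load  L3 → O/S/I on L3; bus BusRd; mem=80
  op11 P0: load  L3 → O/S/I on L3; bus (none); mem=80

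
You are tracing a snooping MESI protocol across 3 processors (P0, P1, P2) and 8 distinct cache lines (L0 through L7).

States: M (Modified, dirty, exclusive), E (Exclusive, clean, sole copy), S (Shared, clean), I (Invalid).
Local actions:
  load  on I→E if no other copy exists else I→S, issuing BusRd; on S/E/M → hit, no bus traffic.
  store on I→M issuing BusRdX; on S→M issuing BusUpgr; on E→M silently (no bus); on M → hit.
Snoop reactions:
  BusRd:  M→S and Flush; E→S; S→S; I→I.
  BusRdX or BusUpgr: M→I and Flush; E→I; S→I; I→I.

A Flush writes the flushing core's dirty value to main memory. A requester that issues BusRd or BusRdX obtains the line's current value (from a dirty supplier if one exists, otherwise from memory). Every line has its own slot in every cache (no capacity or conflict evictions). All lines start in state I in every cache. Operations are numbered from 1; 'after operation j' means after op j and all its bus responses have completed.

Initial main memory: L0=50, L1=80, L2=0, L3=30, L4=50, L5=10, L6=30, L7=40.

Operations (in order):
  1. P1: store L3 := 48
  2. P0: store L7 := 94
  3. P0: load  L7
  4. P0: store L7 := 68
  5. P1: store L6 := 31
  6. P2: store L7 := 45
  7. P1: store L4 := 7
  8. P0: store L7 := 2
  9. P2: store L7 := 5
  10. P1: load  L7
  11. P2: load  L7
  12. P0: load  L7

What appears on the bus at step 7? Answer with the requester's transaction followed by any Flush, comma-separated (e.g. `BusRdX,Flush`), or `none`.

1. P1: store L3 := 48  bus=[BusRdX]  L3: P0=I P1=M P2=I  mem[L3]=30
2. P0: store L7 := 94  bus=[BusRdX]  L7: P0=M P1=I P2=I  mem[L7]=40
3. P0: load  L7  bus=[-]  L7: P0=M P1=I P2=I  mem[L7]=40
4. P0: store L7 := 68  bus=[-]  L7: P0=M P1=I P2=I  mem[L7]=40
5. P1: store L6 := 31  bus=[BusRdX]  L6: P0=I P1=M P2=I  mem[L6]=30
6. P2: store L7 := 45  bus=[BusRdX,Flush]  L7: P0=I P1=I P2=M  mem[L7]=68
7. P1: store L4 := 7  bus=[BusRdX]  L4: P0=I P1=M P2=I  mem[L4]=50
8. P0: store L7 := 2  bus=[BusRdX,Flush]  L7: P0=M P1=I P2=I  mem[L7]=45
9. P2: store L7 := 5  bus=[BusRdX,Flush]  L7: P0=I P1=I P2=M  mem[L7]=2
10. P1: load  L7  bus=[BusRd,Flush]  L7: P0=I P1=S P2=S  mem[L7]=5
11. P2: load  L7  bus=[-]  L7: P0=I P1=S P2=S  mem[L7]=5
12. P0: load  L7  bus=[BusRd]  L7: P0=S P1=S P2=S  mem[L7]=5

bus = BusRdX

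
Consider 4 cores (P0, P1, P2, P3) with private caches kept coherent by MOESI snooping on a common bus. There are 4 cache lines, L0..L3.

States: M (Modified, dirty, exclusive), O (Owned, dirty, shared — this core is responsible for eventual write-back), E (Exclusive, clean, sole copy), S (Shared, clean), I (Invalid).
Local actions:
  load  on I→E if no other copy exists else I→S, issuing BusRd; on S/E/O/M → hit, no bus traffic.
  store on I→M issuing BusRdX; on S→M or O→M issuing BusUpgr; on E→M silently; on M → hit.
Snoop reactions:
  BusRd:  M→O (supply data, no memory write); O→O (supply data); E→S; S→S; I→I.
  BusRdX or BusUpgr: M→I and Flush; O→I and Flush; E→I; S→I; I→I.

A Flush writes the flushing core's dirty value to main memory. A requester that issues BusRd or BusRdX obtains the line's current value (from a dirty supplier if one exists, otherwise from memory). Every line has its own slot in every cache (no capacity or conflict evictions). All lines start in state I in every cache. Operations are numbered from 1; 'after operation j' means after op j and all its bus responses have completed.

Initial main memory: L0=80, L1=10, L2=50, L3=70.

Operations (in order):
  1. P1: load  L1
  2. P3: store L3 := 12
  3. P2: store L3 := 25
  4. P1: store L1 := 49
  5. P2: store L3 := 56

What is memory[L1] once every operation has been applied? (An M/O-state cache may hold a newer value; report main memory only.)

memory[L1] = 10

  op1 P1: load  L1 → I/E/I/I on L1; bus BusRd; mem=10
  op2 P3: store L3 := 12 → I/I/I/M on L3; bus BusRdX; mem=70
  op3 P2: store L3 := 25 → I/I/M/I on L3; bus BusRdX Flush; mem=12
  op4 P1: store L1 := 49 → I/M/I/I on L1; bus (none); mem=10
  op5 P2: store L3 := 56 → I/I/M/I on L3; bus (none); mem=12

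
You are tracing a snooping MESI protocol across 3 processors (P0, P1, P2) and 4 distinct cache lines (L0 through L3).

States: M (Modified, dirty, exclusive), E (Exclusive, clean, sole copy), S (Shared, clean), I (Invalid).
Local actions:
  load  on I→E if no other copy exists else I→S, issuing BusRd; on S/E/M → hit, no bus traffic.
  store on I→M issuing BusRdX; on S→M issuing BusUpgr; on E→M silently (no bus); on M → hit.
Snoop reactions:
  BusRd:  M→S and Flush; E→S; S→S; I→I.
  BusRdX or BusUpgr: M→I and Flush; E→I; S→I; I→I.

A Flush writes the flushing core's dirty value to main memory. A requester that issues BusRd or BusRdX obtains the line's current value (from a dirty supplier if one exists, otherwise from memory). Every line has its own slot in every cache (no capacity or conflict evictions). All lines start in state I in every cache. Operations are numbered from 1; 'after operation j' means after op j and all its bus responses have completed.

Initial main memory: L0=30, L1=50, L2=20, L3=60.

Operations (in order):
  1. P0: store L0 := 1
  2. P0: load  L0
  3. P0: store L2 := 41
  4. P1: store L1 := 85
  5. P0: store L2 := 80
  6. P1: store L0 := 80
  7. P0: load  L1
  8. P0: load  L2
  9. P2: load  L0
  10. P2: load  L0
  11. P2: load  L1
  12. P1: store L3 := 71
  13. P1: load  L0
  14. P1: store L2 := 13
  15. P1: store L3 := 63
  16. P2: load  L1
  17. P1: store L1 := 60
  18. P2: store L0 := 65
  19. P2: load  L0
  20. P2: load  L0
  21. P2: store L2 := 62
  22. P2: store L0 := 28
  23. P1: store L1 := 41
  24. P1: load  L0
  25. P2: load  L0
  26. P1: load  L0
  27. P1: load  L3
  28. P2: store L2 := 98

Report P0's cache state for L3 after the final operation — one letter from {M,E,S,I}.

step 1: P0: store L0 := 1  ⟶  MII  (L0)  txn=BusRdX  M[L0]=30
step 2: P0: load  L0  ⟶  MII  (L0)  txn=∅  M[L0]=30
step 3: P0: store L2 := 41  ⟶  MII  (L2)  txn=BusRdX  M[L2]=20
step 4: P1: store L1 := 85  ⟶  IMI  (L1)  txn=BusRdX  M[L1]=50
step 5: P0: store L2 := 80  ⟶  MII  (L2)  txn=∅  M[L2]=20
step 6: P1: store L0 := 80  ⟶  IMI  (L0)  txn=BusRdX+Flush  M[L0]=1
step 7: P0: load  L1  ⟶  SSI  (L1)  txn=BusRd+Flush  M[L1]=85
step 8: P0: load  L2  ⟶  MII  (L2)  txn=∅  M[L2]=20
step 9: P2: load  L0  ⟶  ISS  (L0)  txn=BusRd+Flush  M[L0]=80
step 10: P2: load  L0  ⟶  ISS  (L0)  txn=∅  M[L0]=80
step 11: P2: load  L1  ⟶  SSS  (L1)  txn=BusRd  M[L1]=85
step 12: P1: store L3 := 71  ⟶  IMI  (L3)  txn=BusRdX  M[L3]=60
step 13: P1: load  L0  ⟶  ISS  (L0)  txn=∅  M[L0]=80
step 14: P1: store L2 := 13  ⟶  IMI  (L2)  txn=BusRdX+Flush  M[L2]=80
step 15: P1: store L3 := 63  ⟶  IMI  (L3)  txn=∅  M[L3]=60
step 16: P2: load  L1  ⟶  SSS  (L1)  txn=∅  M[L1]=85
step 17: P1: store L1 := 60  ⟶  IMI  (L1)  txn=BusUpgr  M[L1]=85
step 18: P2: store L0 := 65  ⟶  IIM  (L0)  txn=BusUpgr  M[L0]=80
step 19: P2: load  L0  ⟶  IIM  (L0)  txn=∅  M[L0]=80
step 20: P2: load  L0  ⟶  IIM  (L0)  txn=∅  M[L0]=80
step 21: P2: store L2 := 62  ⟶  IIM  (L2)  txn=BusRdX+Flush  M[L2]=13
step 22: P2: store L0 := 28  ⟶  IIM  (L0)  txn=∅  M[L0]=80
step 23: P1: store L1 := 41  ⟶  IMI  (L1)  txn=∅  M[L1]=85
step 24: P1: load  L0  ⟶  ISS  (L0)  txn=BusRd+Flush  M[L0]=28
step 25: P2: load  L0  ⟶  ISS  (L0)  txn=∅  M[L0]=28
step 26: P1: load  L0  ⟶  ISS  (L0)  txn=∅  M[L0]=28
step 27: P1: load  L3  ⟶  IMI  (L3)  txn=∅  M[L3]=60
step 28: P2: store L2 := 98  ⟶  IIM  (L2)  txn=∅  M[L2]=13

state = I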